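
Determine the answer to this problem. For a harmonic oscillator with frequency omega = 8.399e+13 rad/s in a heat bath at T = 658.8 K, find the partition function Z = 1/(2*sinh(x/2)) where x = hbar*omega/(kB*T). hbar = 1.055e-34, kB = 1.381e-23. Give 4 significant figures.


Step 1: Compute x = hbar*omega/(kB*T) = 1.055e-34*8.399e+13/(1.381e-23*658.8) = 0.9739
Step 2: x/2 = 0.487
Step 3: sinh(x/2) = 0.5064
Step 4: Z = 1/(2*0.5064) = 0.9873

0.9873


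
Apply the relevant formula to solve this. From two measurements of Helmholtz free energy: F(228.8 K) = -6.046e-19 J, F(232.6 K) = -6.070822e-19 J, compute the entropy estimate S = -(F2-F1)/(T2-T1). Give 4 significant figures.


Step 1: dF = F2 - F1 = -6.070822e-19 - (-6.046e-19) = -2.4822e-21 J
Step 2: dT = T2 - T1 = 232.6 - 228.8 = 3.8 K
Step 3: S = -dF/dT = -(-2.4822e-21)/3.8 = 6.532e-22 J/K

6.532e-22


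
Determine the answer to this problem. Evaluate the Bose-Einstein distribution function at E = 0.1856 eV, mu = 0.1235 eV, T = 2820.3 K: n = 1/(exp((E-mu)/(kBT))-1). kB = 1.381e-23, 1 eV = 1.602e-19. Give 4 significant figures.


Step 1: (E - mu) = 0.0621 eV
Step 2: x = (E-mu)*eV/(kB*T) = 0.0621*1.602e-19/(1.381e-23*2820.3) = 0.2554
Step 3: exp(x) = 1.291
Step 4: n = 1/(exp(x)-1) = 3.436

3.436


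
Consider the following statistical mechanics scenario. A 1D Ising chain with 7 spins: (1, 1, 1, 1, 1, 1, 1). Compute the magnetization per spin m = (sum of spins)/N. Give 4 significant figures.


Step 1: Count up spins (+1): 7, down spins (-1): 0
Step 2: Total magnetization M = 7 - 0 = 7
Step 3: m = M/N = 7/7 = 1

1


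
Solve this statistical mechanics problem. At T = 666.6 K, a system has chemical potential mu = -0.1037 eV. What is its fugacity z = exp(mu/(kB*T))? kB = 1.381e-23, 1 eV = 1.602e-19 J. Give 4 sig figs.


Step 1: Convert mu to Joules: -0.1037*1.602e-19 = -1.661e-20 J
Step 2: kB*T = 1.381e-23*666.6 = 9.206e-21 J
Step 3: mu/(kB*T) = -1.805
Step 4: z = exp(-1.805) = 0.1645

0.1645


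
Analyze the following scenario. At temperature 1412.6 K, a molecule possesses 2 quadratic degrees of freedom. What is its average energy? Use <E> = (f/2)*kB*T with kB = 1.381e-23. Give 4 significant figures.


Step 1: f/2 = 2/2 = 1
Step 2: kB*T = 1.381e-23 * 1412.6 = 1.951e-20
Step 3: <E> = 1 * 1.951e-20 = 1.951e-20 J

1.951e-20


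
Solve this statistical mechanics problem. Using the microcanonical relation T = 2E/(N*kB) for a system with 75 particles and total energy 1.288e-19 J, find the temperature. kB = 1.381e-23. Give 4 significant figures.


Step 1: Numerator = 2*E = 2*1.288e-19 = 2.576e-19 J
Step 2: Denominator = N*kB = 75*1.381e-23 = 1.036e-21
Step 3: T = 2.576e-19 / 1.036e-21 = 248.7 K

248.7


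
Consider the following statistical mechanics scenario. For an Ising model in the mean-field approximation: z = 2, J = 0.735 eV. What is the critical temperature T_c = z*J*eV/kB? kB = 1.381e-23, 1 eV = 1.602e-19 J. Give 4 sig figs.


Step 1: z*J = 2*0.735 = 1.47 eV
Step 2: Convert to Joules: 1.47*1.602e-19 = 2.355e-19 J
Step 3: T_c = 2.355e-19 / 1.381e-23 = 1.705e+04 K

1.705e+04


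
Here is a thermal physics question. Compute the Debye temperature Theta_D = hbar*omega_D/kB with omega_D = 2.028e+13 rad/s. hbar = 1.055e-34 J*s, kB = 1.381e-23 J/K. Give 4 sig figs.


Step 1: hbar*omega_D = 1.055e-34 * 2.028e+13 = 2.14e-21 J
Step 2: Theta_D = 2.14e-21 / 1.381e-23
Step 3: Theta_D = 154.9 K

154.9


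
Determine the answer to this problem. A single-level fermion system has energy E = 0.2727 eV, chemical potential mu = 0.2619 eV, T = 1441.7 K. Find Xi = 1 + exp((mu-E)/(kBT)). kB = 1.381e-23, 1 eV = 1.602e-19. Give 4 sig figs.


Step 1: (mu - E) = 0.2619 - 0.2727 = -0.0108 eV
Step 2: x = (mu-E)*eV/(kB*T) = -0.0108*1.602e-19/(1.381e-23*1441.7) = -0.0869
Step 3: exp(x) = 0.9168
Step 4: Xi = 1 + 0.9168 = 1.917

1.917


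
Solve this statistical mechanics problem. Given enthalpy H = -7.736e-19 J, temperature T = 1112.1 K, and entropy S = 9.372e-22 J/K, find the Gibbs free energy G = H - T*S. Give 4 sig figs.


Step 1: T*S = 1112.1 * 9.372e-22 = 1.042e-18 J
Step 2: G = H - T*S = -7.736e-19 - 1.042e-18
Step 3: G = -1.816e-18 J

-1.816e-18


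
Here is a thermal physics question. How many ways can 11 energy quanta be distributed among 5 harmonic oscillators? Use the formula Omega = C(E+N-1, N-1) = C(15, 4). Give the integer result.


Step 1: Use binomial coefficient C(15, 4)
Step 2: Numerator = 15! / 11!
Step 3: Denominator = 4!
Step 4: Omega = 1365

1365


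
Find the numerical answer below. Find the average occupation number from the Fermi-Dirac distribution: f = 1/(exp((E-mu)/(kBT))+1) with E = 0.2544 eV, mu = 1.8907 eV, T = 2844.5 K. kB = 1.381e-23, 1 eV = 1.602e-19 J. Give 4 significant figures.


Step 1: (E - mu) = 0.2544 - 1.8907 = -1.636 eV
Step 2: Convert: (E-mu)*eV = -2.621e-19 J
Step 3: x = (E-mu)*eV/(kB*T) = -6.673
Step 4: f = 1/(exp(-6.673)+1) = 0.9987

0.9987


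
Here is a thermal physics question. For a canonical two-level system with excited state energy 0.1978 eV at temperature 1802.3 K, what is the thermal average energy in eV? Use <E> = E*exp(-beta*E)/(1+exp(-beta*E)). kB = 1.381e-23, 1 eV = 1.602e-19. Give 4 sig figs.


Step 1: beta*E = 0.1978*1.602e-19/(1.381e-23*1802.3) = 1.273
Step 2: exp(-beta*E) = 0.28
Step 3: <E> = 0.1978*0.28/(1+0.28) = 0.04326 eV

0.04326


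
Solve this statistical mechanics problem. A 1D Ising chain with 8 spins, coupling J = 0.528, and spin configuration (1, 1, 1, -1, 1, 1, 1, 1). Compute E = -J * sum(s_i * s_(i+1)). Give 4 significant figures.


Step 1: Nearest-neighbor products: 1, 1, -1, -1, 1, 1, 1
Step 2: Sum of products = 3
Step 3: E = -0.528 * 3 = -1.584

-1.584


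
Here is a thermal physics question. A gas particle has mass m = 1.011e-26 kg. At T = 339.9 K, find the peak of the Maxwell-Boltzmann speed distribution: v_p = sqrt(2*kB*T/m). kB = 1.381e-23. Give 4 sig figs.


Step 1: Numerator = 2*kB*T = 2*1.381e-23*339.9 = 9.388e-21
Step 2: Ratio = 9.388e-21 / 1.011e-26 = 9.286e+05
Step 3: v_p = sqrt(9.286e+05) = 963.6 m/s

963.6


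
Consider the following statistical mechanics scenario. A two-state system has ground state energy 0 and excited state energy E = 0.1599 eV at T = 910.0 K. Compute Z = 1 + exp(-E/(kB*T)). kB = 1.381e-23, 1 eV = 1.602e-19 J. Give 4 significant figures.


Step 1: Compute beta*E = E*eV/(kB*T) = 0.1599*1.602e-19/(1.381e-23*910.0) = 2.038
Step 2: exp(-beta*E) = exp(-2.038) = 0.1302
Step 3: Z = 1 + 0.1302 = 1.13

1.13


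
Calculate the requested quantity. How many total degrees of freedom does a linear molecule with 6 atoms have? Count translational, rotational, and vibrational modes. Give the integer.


Step 1: Translational DOF = 3
Step 2: Rotational DOF (linear) = 2
Step 3: Vibrational DOF = 3*6 - 5 = 13
Step 4: Total = 3 + 2 + 13 = 18

18


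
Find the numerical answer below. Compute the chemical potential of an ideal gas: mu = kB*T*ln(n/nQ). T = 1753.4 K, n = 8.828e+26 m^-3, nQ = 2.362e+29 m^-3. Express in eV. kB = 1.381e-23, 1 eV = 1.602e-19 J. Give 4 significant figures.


Step 1: n/nQ = 8.828e+26/2.362e+29 = 0.003738
Step 2: ln(n/nQ) = -5.589
Step 3: mu = kB*T*ln(n/nQ) = 2.421e-20*-5.589 = -1.353e-19 J
Step 4: Convert to eV: -1.353e-19/1.602e-19 = -0.8448 eV

-0.8448


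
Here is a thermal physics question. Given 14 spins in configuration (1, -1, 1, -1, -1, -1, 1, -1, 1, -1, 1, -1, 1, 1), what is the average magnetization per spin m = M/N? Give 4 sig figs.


Step 1: Count up spins (+1): 7, down spins (-1): 7
Step 2: Total magnetization M = 7 - 7 = 0
Step 3: m = M/N = 0/14 = 0

0


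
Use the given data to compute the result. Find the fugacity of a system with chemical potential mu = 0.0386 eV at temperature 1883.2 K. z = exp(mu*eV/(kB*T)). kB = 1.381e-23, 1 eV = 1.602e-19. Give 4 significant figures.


Step 1: Convert mu to Joules: 0.0386*1.602e-19 = 6.184e-21 J
Step 2: kB*T = 1.381e-23*1883.2 = 2.601e-20 J
Step 3: mu/(kB*T) = 0.2378
Step 4: z = exp(0.2378) = 1.268

1.268


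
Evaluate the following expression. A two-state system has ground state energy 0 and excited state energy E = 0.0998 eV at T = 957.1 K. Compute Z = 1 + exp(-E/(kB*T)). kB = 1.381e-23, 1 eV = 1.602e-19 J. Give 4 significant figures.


Step 1: Compute beta*E = E*eV/(kB*T) = 0.0998*1.602e-19/(1.381e-23*957.1) = 1.21
Step 2: exp(-beta*E) = exp(-1.21) = 0.2983
Step 3: Z = 1 + 0.2983 = 1.298

1.298


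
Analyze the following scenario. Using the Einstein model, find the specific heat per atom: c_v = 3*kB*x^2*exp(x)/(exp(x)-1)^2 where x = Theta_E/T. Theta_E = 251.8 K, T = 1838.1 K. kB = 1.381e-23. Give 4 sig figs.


Step 1: x = Theta_E/T = 251.8/1838.1 = 0.137
Step 2: x^2 = 0.01877
Step 3: exp(x) = 1.147
Step 4: c_v = 3*1.381e-23*0.01877*1.147/(1.147-1)^2 = 4.137e-23

4.137e-23


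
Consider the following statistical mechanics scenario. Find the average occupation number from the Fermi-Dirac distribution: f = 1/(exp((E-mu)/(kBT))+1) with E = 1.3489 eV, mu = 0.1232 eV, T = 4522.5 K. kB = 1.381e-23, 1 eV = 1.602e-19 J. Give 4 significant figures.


Step 1: (E - mu) = 1.3489 - 0.1232 = 1.226 eV
Step 2: Convert: (E-mu)*eV = 1.964e-19 J
Step 3: x = (E-mu)*eV/(kB*T) = 3.144
Step 4: f = 1/(exp(3.144)+1) = 0.04133

0.04133


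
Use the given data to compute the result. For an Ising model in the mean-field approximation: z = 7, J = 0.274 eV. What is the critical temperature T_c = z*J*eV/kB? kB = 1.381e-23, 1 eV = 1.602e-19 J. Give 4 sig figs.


Step 1: z*J = 7*0.274 = 1.918 eV
Step 2: Convert to Joules: 1.918*1.602e-19 = 3.073e-19 J
Step 3: T_c = 3.073e-19 / 1.381e-23 = 2.225e+04 K

2.225e+04


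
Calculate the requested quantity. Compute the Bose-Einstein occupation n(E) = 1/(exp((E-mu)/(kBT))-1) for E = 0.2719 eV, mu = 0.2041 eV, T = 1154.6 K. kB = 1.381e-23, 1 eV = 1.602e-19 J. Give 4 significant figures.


Step 1: (E - mu) = 0.0678 eV
Step 2: x = (E-mu)*eV/(kB*T) = 0.0678*1.602e-19/(1.381e-23*1154.6) = 0.6812
Step 3: exp(x) = 1.976
Step 4: n = 1/(exp(x)-1) = 1.024

1.024


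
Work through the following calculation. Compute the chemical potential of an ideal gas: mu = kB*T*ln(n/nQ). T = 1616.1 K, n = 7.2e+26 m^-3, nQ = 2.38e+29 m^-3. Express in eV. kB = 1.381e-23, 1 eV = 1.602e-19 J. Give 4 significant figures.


Step 1: n/nQ = 7.2e+26/2.38e+29 = 0.003025
Step 2: ln(n/nQ) = -5.801
Step 3: mu = kB*T*ln(n/nQ) = 2.232e-20*-5.801 = -1.295e-19 J
Step 4: Convert to eV: -1.295e-19/1.602e-19 = -0.8081 eV

-0.8081


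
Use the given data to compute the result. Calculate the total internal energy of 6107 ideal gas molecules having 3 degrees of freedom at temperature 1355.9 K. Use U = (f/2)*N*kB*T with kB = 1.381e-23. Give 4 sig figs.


Step 1: f/2 = 3/2 = 1.5
Step 2: N*kB*T = 6107*1.381e-23*1355.9 = 1.144e-16
Step 3: U = 1.5 * 1.144e-16 = 1.715e-16 J

1.715e-16


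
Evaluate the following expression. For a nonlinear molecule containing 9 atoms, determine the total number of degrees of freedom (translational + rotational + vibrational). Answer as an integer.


Step 1: Translational DOF = 3
Step 2: Rotational DOF (nonlinear) = 3
Step 3: Vibrational DOF = 3*9 - 6 = 21
Step 4: Total = 3 + 3 + 21 = 27

27


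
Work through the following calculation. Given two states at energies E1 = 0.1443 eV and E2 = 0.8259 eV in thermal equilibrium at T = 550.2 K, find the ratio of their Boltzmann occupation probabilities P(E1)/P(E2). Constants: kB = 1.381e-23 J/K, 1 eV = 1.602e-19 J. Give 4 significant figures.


Step 1: Compute energy difference dE = E1 - E2 = 0.1443 - 0.8259 = -0.6816 eV
Step 2: Convert to Joules: dE_J = -0.6816 * 1.602e-19 = -1.092e-19 J
Step 3: Compute exponent = -dE_J / (kB * T) = -(-1.092e-19) / (1.381e-23 * 550.2) = 14.37
Step 4: P(E1)/P(E2) = exp(14.37) = 1.742e+06

1.742e+06


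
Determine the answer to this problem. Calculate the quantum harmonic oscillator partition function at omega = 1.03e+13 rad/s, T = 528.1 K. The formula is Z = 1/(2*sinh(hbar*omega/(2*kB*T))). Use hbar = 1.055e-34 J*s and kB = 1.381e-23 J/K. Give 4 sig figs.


Step 1: Compute x = hbar*omega/(kB*T) = 1.055e-34*1.03e+13/(1.381e-23*528.1) = 0.149
Step 2: x/2 = 0.0745
Step 3: sinh(x/2) = 0.07457
Step 4: Z = 1/(2*0.07457) = 6.705

6.705


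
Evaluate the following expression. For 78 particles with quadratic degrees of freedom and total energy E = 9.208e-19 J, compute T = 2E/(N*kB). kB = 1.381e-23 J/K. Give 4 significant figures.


Step 1: Numerator = 2*E = 2*9.208e-19 = 1.842e-18 J
Step 2: Denominator = N*kB = 78*1.381e-23 = 1.077e-21
Step 3: T = 1.842e-18 / 1.077e-21 = 1710 K

1710


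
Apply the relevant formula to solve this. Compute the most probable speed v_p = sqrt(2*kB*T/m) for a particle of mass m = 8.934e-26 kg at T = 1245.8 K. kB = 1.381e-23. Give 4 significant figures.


Step 1: Numerator = 2*kB*T = 2*1.381e-23*1245.8 = 3.441e-20
Step 2: Ratio = 3.441e-20 / 8.934e-26 = 3.851e+05
Step 3: v_p = sqrt(3.851e+05) = 620.6 m/s

620.6


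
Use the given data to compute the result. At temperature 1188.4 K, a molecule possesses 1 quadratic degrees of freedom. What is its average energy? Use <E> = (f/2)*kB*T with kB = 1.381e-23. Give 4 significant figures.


Step 1: f/2 = 1/2 = 0.5
Step 2: kB*T = 1.381e-23 * 1188.4 = 1.641e-20
Step 3: <E> = 0.5 * 1.641e-20 = 8.206e-21 J

8.206e-21


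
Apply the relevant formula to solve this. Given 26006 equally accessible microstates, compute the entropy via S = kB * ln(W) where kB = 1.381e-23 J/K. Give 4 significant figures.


Step 1: ln(W) = ln(26006) = 10.17
Step 2: S = kB * ln(W) = 1.381e-23 * 10.17
Step 3: S = 1.404e-22 J/K

1.404e-22


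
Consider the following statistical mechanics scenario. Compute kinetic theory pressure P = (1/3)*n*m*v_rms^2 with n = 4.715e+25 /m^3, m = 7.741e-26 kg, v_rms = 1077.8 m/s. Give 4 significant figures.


Step 1: v_rms^2 = 1077.8^2 = 1.162e+06
Step 2: n*m = 4.715e+25*7.741e-26 = 3.65
Step 3: P = (1/3)*3.65*1.162e+06 = 1.413e+06 Pa

1.413e+06


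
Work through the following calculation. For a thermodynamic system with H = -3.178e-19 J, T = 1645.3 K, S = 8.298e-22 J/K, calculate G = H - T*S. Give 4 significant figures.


Step 1: T*S = 1645.3 * 8.298e-22 = 1.365e-18 J
Step 2: G = H - T*S = -3.178e-19 - 1.365e-18
Step 3: G = -1.683e-18 J

-1.683e-18


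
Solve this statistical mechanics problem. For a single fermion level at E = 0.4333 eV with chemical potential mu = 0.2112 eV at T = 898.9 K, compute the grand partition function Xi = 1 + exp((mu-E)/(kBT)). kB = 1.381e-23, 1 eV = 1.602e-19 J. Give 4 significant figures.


Step 1: (mu - E) = 0.2112 - 0.4333 = -0.2221 eV
Step 2: x = (mu-E)*eV/(kB*T) = -0.2221*1.602e-19/(1.381e-23*898.9) = -2.866
Step 3: exp(x) = 0.05691
Step 4: Xi = 1 + 0.05691 = 1.057

1.057


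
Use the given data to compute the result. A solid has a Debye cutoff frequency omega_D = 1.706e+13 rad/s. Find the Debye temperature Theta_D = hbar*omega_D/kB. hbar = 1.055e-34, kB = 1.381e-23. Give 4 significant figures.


Step 1: hbar*omega_D = 1.055e-34 * 1.706e+13 = 1.8e-21 J
Step 2: Theta_D = 1.8e-21 / 1.381e-23
Step 3: Theta_D = 130.3 K

130.3


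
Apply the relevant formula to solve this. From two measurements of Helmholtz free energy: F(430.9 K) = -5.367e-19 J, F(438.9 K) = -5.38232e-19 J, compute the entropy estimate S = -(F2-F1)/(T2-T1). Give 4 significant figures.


Step 1: dF = F2 - F1 = -5.38232e-19 - (-5.367e-19) = -1.532e-21 J
Step 2: dT = T2 - T1 = 438.9 - 430.9 = 8 K
Step 3: S = -dF/dT = -(-1.532e-21)/8 = 1.915e-22 J/K

1.915e-22


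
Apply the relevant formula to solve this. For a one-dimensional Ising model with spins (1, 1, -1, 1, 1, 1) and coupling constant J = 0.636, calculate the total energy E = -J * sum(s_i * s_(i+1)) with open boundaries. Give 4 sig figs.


Step 1: Nearest-neighbor products: 1, -1, -1, 1, 1
Step 2: Sum of products = 1
Step 3: E = -0.636 * 1 = -0.636

-0.636


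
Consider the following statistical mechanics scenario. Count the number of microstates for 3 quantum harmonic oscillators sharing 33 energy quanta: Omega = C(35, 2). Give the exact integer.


Step 1: Use binomial coefficient C(35, 2)
Step 2: Numerator = 35! / 33!
Step 3: Denominator = 2!
Step 4: Omega = 595

595


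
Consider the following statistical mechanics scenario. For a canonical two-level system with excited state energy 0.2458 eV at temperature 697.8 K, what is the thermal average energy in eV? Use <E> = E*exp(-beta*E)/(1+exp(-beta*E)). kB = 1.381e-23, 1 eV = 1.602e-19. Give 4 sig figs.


Step 1: beta*E = 0.2458*1.602e-19/(1.381e-23*697.8) = 4.086
Step 2: exp(-beta*E) = 0.0168
Step 3: <E> = 0.2458*0.0168/(1+0.0168) = 0.004062 eV

0.004062


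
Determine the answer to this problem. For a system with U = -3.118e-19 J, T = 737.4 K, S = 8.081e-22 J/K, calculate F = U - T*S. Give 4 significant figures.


Step 1: T*S = 737.4 * 8.081e-22 = 5.959e-19 J
Step 2: F = U - T*S = -3.118e-19 - 5.959e-19
Step 3: F = -9.077e-19 J

-9.077e-19


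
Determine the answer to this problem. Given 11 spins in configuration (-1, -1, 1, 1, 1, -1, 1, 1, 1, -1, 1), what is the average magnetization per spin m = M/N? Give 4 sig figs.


Step 1: Count up spins (+1): 7, down spins (-1): 4
Step 2: Total magnetization M = 7 - 4 = 3
Step 3: m = M/N = 3/11 = 0.2727

0.2727


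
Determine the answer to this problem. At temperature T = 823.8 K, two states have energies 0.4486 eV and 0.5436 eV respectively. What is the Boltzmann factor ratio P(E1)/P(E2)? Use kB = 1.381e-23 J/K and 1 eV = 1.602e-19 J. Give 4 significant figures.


Step 1: Compute energy difference dE = E1 - E2 = 0.4486 - 0.5436 = -0.095 eV
Step 2: Convert to Joules: dE_J = -0.095 * 1.602e-19 = -1.522e-20 J
Step 3: Compute exponent = -dE_J / (kB * T) = -(-1.522e-20) / (1.381e-23 * 823.8) = 1.338
Step 4: P(E1)/P(E2) = exp(1.338) = 3.81

3.81


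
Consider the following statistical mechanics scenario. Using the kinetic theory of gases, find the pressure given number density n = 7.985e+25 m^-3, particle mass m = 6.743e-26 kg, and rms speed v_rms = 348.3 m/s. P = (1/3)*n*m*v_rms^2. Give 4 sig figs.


Step 1: v_rms^2 = 348.3^2 = 1.213e+05
Step 2: n*m = 7.985e+25*6.743e-26 = 5.384
Step 3: P = (1/3)*5.384*1.213e+05 = 2.177e+05 Pa

2.177e+05


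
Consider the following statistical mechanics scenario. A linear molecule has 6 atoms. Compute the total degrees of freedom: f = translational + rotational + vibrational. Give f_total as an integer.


Step 1: Translational DOF = 3
Step 2: Rotational DOF (linear) = 2
Step 3: Vibrational DOF = 3*6 - 5 = 13
Step 4: Total = 3 + 2 + 13 = 18

18


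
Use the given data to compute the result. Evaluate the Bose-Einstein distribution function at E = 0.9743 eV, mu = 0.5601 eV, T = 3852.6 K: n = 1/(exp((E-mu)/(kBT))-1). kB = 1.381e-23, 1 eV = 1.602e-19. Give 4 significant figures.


Step 1: (E - mu) = 0.4142 eV
Step 2: x = (E-mu)*eV/(kB*T) = 0.4142*1.602e-19/(1.381e-23*3852.6) = 1.247
Step 3: exp(x) = 3.48
Step 4: n = 1/(exp(x)-1) = 0.4031

0.4031


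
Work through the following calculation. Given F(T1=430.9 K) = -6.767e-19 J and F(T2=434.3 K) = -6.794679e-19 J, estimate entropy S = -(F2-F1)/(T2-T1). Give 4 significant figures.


Step 1: dF = F2 - F1 = -6.794679e-19 - (-6.767e-19) = -2.7679e-21 J
Step 2: dT = T2 - T1 = 434.3 - 430.9 = 3.4 K
Step 3: S = -dF/dT = -(-2.7679e-21)/3.4 = 8.141e-22 J/K

8.141e-22


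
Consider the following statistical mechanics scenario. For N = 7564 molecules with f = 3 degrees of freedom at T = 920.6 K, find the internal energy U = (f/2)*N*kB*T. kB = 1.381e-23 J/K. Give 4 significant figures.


Step 1: f/2 = 3/2 = 1.5
Step 2: N*kB*T = 7564*1.381e-23*920.6 = 9.616e-17
Step 3: U = 1.5 * 9.616e-17 = 1.442e-16 J

1.442e-16


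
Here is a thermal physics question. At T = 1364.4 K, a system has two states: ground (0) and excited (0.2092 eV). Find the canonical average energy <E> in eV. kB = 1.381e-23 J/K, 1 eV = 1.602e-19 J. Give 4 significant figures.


Step 1: beta*E = 0.2092*1.602e-19/(1.381e-23*1364.4) = 1.779
Step 2: exp(-beta*E) = 0.1689
Step 3: <E> = 0.2092*0.1689/(1+0.1689) = 0.03022 eV

0.03022


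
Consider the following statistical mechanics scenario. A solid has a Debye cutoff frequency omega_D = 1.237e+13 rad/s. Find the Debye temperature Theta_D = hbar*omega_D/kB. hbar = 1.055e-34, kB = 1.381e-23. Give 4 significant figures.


Step 1: hbar*omega_D = 1.055e-34 * 1.237e+13 = 1.305e-21 J
Step 2: Theta_D = 1.305e-21 / 1.381e-23
Step 3: Theta_D = 94.5 K

94.5


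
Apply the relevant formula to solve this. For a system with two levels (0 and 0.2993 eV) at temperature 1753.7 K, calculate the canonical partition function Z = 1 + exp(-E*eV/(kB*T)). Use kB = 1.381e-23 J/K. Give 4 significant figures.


Step 1: Compute beta*E = E*eV/(kB*T) = 0.2993*1.602e-19/(1.381e-23*1753.7) = 1.98
Step 2: exp(-beta*E) = exp(-1.98) = 0.1381
Step 3: Z = 1 + 0.1381 = 1.138

1.138


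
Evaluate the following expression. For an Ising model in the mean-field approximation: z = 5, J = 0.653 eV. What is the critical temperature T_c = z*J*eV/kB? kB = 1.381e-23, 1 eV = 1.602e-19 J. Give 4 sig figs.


Step 1: z*J = 5*0.653 = 3.265 eV
Step 2: Convert to Joules: 3.265*1.602e-19 = 5.231e-19 J
Step 3: T_c = 5.231e-19 / 1.381e-23 = 3.787e+04 K

3.787e+04


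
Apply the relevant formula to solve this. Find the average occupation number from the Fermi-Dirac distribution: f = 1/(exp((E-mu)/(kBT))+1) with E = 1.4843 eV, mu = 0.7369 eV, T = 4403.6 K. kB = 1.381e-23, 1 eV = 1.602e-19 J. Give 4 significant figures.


Step 1: (E - mu) = 1.4843 - 0.7369 = 0.7474 eV
Step 2: Convert: (E-mu)*eV = 1.197e-19 J
Step 3: x = (E-mu)*eV/(kB*T) = 1.969
Step 4: f = 1/(exp(1.969)+1) = 0.1225

0.1225


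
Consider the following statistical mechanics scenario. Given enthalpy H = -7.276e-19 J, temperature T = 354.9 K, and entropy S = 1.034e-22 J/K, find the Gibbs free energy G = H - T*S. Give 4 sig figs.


Step 1: T*S = 354.9 * 1.034e-22 = 3.67e-20 J
Step 2: G = H - T*S = -7.276e-19 - 3.67e-20
Step 3: G = -7.643e-19 J

-7.643e-19


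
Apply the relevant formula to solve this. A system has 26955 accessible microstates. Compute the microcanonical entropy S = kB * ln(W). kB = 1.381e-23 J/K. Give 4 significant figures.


Step 1: ln(W) = ln(26955) = 10.2
Step 2: S = kB * ln(W) = 1.381e-23 * 10.2
Step 3: S = 1.409e-22 J/K

1.409e-22


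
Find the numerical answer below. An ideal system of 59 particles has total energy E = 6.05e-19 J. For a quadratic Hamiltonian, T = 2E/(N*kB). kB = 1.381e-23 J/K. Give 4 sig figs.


Step 1: Numerator = 2*E = 2*6.05e-19 = 1.21e-18 J
Step 2: Denominator = N*kB = 59*1.381e-23 = 8.148e-22
Step 3: T = 1.21e-18 / 8.148e-22 = 1485 K

1485


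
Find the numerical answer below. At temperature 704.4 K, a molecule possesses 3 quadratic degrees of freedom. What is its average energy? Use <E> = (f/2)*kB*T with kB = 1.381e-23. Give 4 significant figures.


Step 1: f/2 = 3/2 = 1.5
Step 2: kB*T = 1.381e-23 * 704.4 = 9.728e-21
Step 3: <E> = 1.5 * 9.728e-21 = 1.459e-20 J

1.459e-20


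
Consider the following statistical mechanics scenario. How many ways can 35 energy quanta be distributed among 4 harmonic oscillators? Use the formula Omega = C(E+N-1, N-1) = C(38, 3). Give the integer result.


Step 1: Use binomial coefficient C(38, 3)
Step 2: Numerator = 38! / 35!
Step 3: Denominator = 3!
Step 4: Omega = 8436

8436


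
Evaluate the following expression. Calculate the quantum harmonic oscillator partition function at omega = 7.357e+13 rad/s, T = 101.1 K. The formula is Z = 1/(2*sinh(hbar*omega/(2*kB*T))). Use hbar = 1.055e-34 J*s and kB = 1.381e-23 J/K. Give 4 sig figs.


Step 1: Compute x = hbar*omega/(kB*T) = 1.055e-34*7.357e+13/(1.381e-23*101.1) = 5.559
Step 2: x/2 = 2.78
Step 3: sinh(x/2) = 8.025
Step 4: Z = 1/(2*8.025) = 0.0623

0.0623


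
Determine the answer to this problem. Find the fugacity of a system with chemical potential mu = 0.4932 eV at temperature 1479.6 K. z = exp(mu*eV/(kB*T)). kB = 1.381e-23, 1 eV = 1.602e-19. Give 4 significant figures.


Step 1: Convert mu to Joules: 0.4932*1.602e-19 = 7.901e-20 J
Step 2: kB*T = 1.381e-23*1479.6 = 2.043e-20 J
Step 3: mu/(kB*T) = 3.867
Step 4: z = exp(3.867) = 47.79

47.79


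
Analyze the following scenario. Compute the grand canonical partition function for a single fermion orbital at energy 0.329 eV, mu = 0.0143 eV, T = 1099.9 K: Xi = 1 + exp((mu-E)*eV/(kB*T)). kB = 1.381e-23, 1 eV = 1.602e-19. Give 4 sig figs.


Step 1: (mu - E) = 0.0143 - 0.329 = -0.3147 eV
Step 2: x = (mu-E)*eV/(kB*T) = -0.3147*1.602e-19/(1.381e-23*1099.9) = -3.319
Step 3: exp(x) = 0.03619
Step 4: Xi = 1 + 0.03619 = 1.036

1.036


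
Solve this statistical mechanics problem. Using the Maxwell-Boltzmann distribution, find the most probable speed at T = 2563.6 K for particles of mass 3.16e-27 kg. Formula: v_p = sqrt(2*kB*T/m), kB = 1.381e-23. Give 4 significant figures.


Step 1: Numerator = 2*kB*T = 2*1.381e-23*2563.6 = 7.081e-20
Step 2: Ratio = 7.081e-20 / 3.16e-27 = 2.241e+07
Step 3: v_p = sqrt(2.241e+07) = 4734 m/s

4734


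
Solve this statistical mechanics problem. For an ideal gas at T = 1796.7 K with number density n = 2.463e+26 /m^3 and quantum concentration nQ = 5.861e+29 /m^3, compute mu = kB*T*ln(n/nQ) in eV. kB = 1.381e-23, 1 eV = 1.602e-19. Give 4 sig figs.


Step 1: n/nQ = 2.463e+26/5.861e+29 = 0.0004202
Step 2: ln(n/nQ) = -7.775
Step 3: mu = kB*T*ln(n/nQ) = 2.481e-20*-7.775 = -1.929e-19 J
Step 4: Convert to eV: -1.929e-19/1.602e-19 = -1.204 eV

-1.204


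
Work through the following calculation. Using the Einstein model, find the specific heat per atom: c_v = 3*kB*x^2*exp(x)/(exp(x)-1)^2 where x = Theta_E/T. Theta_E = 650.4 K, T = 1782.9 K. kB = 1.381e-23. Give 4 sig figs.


Step 1: x = Theta_E/T = 650.4/1782.9 = 0.3648
Step 2: x^2 = 0.1331
Step 3: exp(x) = 1.44
Step 4: c_v = 3*1.381e-23*0.1331*1.44/(1.44-1)^2 = 4.097e-23

4.097e-23


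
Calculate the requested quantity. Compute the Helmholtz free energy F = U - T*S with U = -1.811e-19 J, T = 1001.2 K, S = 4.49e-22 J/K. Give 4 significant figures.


Step 1: T*S = 1001.2 * 4.49e-22 = 4.495e-19 J
Step 2: F = U - T*S = -1.811e-19 - 4.495e-19
Step 3: F = -6.306e-19 J

-6.306e-19


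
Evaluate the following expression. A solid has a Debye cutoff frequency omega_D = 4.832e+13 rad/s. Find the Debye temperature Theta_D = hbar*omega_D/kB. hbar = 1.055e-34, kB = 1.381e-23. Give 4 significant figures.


Step 1: hbar*omega_D = 1.055e-34 * 4.832e+13 = 5.098e-21 J
Step 2: Theta_D = 5.098e-21 / 1.381e-23
Step 3: Theta_D = 369.1 K

369.1


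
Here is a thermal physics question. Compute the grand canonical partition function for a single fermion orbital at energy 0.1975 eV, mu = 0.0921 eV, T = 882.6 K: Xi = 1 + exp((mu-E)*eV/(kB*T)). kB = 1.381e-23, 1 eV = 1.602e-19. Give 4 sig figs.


Step 1: (mu - E) = 0.0921 - 0.1975 = -0.1054 eV
Step 2: x = (mu-E)*eV/(kB*T) = -0.1054*1.602e-19/(1.381e-23*882.6) = -1.385
Step 3: exp(x) = 0.2502
Step 4: Xi = 1 + 0.2502 = 1.25

1.25


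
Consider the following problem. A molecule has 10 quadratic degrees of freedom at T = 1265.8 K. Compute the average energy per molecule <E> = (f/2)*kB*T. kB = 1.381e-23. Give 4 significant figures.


Step 1: f/2 = 10/2 = 5
Step 2: kB*T = 1.381e-23 * 1265.8 = 1.748e-20
Step 3: <E> = 5 * 1.748e-20 = 8.74e-20 J

8.74e-20


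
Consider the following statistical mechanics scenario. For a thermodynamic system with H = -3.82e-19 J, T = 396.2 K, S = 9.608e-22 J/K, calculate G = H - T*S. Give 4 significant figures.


Step 1: T*S = 396.2 * 9.608e-22 = 3.807e-19 J
Step 2: G = H - T*S = -3.82e-19 - 3.807e-19
Step 3: G = -7.627e-19 J

-7.627e-19


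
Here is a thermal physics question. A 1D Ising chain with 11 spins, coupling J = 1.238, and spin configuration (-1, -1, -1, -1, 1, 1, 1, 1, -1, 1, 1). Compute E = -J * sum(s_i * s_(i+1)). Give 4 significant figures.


Step 1: Nearest-neighbor products: 1, 1, 1, -1, 1, 1, 1, -1, -1, 1
Step 2: Sum of products = 4
Step 3: E = -1.238 * 4 = -4.952

-4.952


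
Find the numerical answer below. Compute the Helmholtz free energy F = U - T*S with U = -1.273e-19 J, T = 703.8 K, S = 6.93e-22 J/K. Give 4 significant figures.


Step 1: T*S = 703.8 * 6.93e-22 = 4.877e-19 J
Step 2: F = U - T*S = -1.273e-19 - 4.877e-19
Step 3: F = -6.15e-19 J

-6.15e-19


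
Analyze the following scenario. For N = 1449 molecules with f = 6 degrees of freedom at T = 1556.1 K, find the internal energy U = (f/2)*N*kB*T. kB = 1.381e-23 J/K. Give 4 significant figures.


Step 1: f/2 = 6/2 = 3.0
Step 2: N*kB*T = 1449*1.381e-23*1556.1 = 3.114e-17
Step 3: U = 3.0 * 3.114e-17 = 9.342e-17 J

9.342e-17


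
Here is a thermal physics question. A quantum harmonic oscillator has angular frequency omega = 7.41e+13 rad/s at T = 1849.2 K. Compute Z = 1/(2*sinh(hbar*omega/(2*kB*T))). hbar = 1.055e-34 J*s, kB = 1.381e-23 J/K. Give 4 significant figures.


Step 1: Compute x = hbar*omega/(kB*T) = 1.055e-34*7.41e+13/(1.381e-23*1849.2) = 0.3061
Step 2: x/2 = 0.1531
Step 3: sinh(x/2) = 0.1537
Step 4: Z = 1/(2*0.1537) = 3.254

3.254


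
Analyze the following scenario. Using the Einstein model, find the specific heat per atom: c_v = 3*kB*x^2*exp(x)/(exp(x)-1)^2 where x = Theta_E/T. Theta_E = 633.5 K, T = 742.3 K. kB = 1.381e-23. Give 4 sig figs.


Step 1: x = Theta_E/T = 633.5/742.3 = 0.8534
Step 2: x^2 = 0.7283
Step 3: exp(x) = 2.348
Step 4: c_v = 3*1.381e-23*0.7283*2.348/(2.348-1)^2 = 3.9e-23

3.9e-23


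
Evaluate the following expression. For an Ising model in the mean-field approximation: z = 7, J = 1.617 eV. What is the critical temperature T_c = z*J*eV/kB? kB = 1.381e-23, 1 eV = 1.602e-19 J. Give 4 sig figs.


Step 1: z*J = 7*1.617 = 11.32 eV
Step 2: Convert to Joules: 11.32*1.602e-19 = 1.813e-18 J
Step 3: T_c = 1.813e-18 / 1.381e-23 = 1.313e+05 K

1.313e+05


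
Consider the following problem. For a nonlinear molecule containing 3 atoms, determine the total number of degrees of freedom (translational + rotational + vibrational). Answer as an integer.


Step 1: Translational DOF = 3
Step 2: Rotational DOF (nonlinear) = 3
Step 3: Vibrational DOF = 3*3 - 6 = 3
Step 4: Total = 3 + 3 + 3 = 9

9


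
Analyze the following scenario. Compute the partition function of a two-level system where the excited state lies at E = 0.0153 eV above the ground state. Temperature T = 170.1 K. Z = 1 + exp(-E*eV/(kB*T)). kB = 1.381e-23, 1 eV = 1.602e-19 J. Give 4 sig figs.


Step 1: Compute beta*E = E*eV/(kB*T) = 0.0153*1.602e-19/(1.381e-23*170.1) = 1.043
Step 2: exp(-beta*E) = exp(-1.043) = 0.3523
Step 3: Z = 1 + 0.3523 = 1.352

1.352


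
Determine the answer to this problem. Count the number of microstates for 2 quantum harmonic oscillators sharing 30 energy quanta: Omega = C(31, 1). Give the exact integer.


Step 1: Use binomial coefficient C(31, 1)
Step 2: Numerator = 31! / 30!
Step 3: Denominator = 1!
Step 4: Omega = 31

31


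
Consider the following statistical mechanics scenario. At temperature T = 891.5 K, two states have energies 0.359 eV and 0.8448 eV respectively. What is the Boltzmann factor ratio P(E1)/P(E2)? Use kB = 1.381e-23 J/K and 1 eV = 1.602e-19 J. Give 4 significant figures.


Step 1: Compute energy difference dE = E1 - E2 = 0.359 - 0.8448 = -0.4858 eV
Step 2: Convert to Joules: dE_J = -0.4858 * 1.602e-19 = -7.783e-20 J
Step 3: Compute exponent = -dE_J / (kB * T) = -(-7.783e-20) / (1.381e-23 * 891.5) = 6.321
Step 4: P(E1)/P(E2) = exp(6.321) = 556.3

556.3


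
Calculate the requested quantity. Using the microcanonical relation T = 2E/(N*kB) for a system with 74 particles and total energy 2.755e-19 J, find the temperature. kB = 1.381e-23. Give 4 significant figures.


Step 1: Numerator = 2*E = 2*2.755e-19 = 5.51e-19 J
Step 2: Denominator = N*kB = 74*1.381e-23 = 1.022e-21
Step 3: T = 5.51e-19 / 1.022e-21 = 539.2 K

539.2


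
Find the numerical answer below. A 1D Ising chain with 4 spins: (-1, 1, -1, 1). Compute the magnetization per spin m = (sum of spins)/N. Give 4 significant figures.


Step 1: Count up spins (+1): 2, down spins (-1): 2
Step 2: Total magnetization M = 2 - 2 = 0
Step 3: m = M/N = 0/4 = 0

0


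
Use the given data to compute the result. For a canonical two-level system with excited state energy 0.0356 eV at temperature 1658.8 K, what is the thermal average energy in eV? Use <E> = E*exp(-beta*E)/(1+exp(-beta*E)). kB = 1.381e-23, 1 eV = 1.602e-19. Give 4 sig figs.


Step 1: beta*E = 0.0356*1.602e-19/(1.381e-23*1658.8) = 0.249
Step 2: exp(-beta*E) = 0.7796
Step 3: <E> = 0.0356*0.7796/(1+0.7796) = 0.0156 eV

0.0156


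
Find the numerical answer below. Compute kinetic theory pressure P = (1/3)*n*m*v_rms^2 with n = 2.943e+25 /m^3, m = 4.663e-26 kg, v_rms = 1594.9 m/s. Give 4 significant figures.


Step 1: v_rms^2 = 1594.9^2 = 2.544e+06
Step 2: n*m = 2.943e+25*4.663e-26 = 1.372
Step 3: P = (1/3)*1.372*2.544e+06 = 1.164e+06 Pa

1.164e+06


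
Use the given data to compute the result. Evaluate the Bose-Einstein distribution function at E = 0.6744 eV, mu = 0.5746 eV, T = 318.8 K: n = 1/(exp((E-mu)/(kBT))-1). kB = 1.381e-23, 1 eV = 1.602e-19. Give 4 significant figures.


Step 1: (E - mu) = 0.0998 eV
Step 2: x = (E-mu)*eV/(kB*T) = 0.0998*1.602e-19/(1.381e-23*318.8) = 3.631
Step 3: exp(x) = 37.77
Step 4: n = 1/(exp(x)-1) = 0.0272

0.0272


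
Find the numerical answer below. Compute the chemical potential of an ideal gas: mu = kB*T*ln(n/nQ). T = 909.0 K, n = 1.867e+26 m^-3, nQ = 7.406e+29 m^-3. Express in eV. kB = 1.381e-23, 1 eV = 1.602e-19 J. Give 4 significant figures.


Step 1: n/nQ = 1.867e+26/7.406e+29 = 0.0002521
Step 2: ln(n/nQ) = -8.286
Step 3: mu = kB*T*ln(n/nQ) = 1.255e-20*-8.286 = -1.04e-19 J
Step 4: Convert to eV: -1.04e-19/1.602e-19 = -0.6493 eV

-0.6493


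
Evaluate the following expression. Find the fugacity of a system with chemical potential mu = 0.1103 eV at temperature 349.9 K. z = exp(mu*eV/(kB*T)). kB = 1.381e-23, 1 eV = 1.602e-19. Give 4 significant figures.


Step 1: Convert mu to Joules: 0.1103*1.602e-19 = 1.767e-20 J
Step 2: kB*T = 1.381e-23*349.9 = 4.832e-21 J
Step 3: mu/(kB*T) = 3.657
Step 4: z = exp(3.657) = 38.74

38.74


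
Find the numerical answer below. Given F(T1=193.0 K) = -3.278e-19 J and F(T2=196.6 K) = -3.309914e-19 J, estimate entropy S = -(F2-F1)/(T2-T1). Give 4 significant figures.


Step 1: dF = F2 - F1 = -3.309914e-19 - (-3.278e-19) = -3.1914e-21 J
Step 2: dT = T2 - T1 = 196.6 - 193.0 = 3.6 K
Step 3: S = -dF/dT = -(-3.1914e-21)/3.6 = 8.865e-22 J/K

8.865e-22


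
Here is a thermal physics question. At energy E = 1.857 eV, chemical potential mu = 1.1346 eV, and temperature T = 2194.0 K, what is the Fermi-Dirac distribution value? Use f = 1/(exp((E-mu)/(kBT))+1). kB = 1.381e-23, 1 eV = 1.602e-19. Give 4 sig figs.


Step 1: (E - mu) = 1.857 - 1.1346 = 0.7224 eV
Step 2: Convert: (E-mu)*eV = 1.157e-19 J
Step 3: x = (E-mu)*eV/(kB*T) = 3.82
Step 4: f = 1/(exp(3.82)+1) = 0.02147

0.02147


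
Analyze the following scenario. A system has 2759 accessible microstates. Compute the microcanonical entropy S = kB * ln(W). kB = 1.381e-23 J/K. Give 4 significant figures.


Step 1: ln(W) = ln(2759) = 7.923
Step 2: S = kB * ln(W) = 1.381e-23 * 7.923
Step 3: S = 1.094e-22 J/K

1.094e-22


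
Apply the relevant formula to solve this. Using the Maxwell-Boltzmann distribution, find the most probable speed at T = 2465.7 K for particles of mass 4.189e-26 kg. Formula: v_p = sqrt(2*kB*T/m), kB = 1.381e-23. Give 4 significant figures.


Step 1: Numerator = 2*kB*T = 2*1.381e-23*2465.7 = 6.81e-20
Step 2: Ratio = 6.81e-20 / 4.189e-26 = 1.626e+06
Step 3: v_p = sqrt(1.626e+06) = 1275 m/s

1275


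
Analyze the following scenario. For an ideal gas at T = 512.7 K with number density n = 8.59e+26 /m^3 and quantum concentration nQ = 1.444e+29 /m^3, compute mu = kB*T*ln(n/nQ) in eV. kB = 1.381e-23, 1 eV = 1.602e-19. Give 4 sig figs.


Step 1: n/nQ = 8.59e+26/1.444e+29 = 0.005949
Step 2: ln(n/nQ) = -5.125
Step 3: mu = kB*T*ln(n/nQ) = 7.08e-21*-5.125 = -3.628e-20 J
Step 4: Convert to eV: -3.628e-20/1.602e-19 = -0.2265 eV

-0.2265


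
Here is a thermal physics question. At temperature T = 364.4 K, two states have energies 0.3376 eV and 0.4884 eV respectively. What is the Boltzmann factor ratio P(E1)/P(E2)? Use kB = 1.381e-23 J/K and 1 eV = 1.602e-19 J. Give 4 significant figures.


Step 1: Compute energy difference dE = E1 - E2 = 0.3376 - 0.4884 = -0.1508 eV
Step 2: Convert to Joules: dE_J = -0.1508 * 1.602e-19 = -2.416e-20 J
Step 3: Compute exponent = -dE_J / (kB * T) = -(-2.416e-20) / (1.381e-23 * 364.4) = 4.801
Step 4: P(E1)/P(E2) = exp(4.801) = 121.6

121.6


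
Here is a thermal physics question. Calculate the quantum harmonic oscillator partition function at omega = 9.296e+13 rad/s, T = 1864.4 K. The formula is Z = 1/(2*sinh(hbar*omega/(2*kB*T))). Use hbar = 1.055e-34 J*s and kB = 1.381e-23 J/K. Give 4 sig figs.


Step 1: Compute x = hbar*omega/(kB*T) = 1.055e-34*9.296e+13/(1.381e-23*1864.4) = 0.3809
Step 2: x/2 = 0.1905
Step 3: sinh(x/2) = 0.1916
Step 4: Z = 1/(2*0.1916) = 2.61

2.61


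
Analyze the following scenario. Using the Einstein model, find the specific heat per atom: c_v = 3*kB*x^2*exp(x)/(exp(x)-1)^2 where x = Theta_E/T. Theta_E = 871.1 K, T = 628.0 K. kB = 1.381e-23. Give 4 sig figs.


Step 1: x = Theta_E/T = 871.1/628.0 = 1.387
Step 2: x^2 = 1.924
Step 3: exp(x) = 4.003
Step 4: c_v = 3*1.381e-23*1.924*4.003/(4.003-1)^2 = 3.538e-23

3.538e-23


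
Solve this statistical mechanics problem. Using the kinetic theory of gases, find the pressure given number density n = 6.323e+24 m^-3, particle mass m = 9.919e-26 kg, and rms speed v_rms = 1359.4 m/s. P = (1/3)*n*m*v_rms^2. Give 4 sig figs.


Step 1: v_rms^2 = 1359.4^2 = 1.848e+06
Step 2: n*m = 6.323e+24*9.919e-26 = 0.6272
Step 3: P = (1/3)*0.6272*1.848e+06 = 3.863e+05 Pa

3.863e+05


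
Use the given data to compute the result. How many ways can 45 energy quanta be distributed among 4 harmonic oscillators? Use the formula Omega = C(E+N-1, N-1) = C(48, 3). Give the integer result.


Step 1: Use binomial coefficient C(48, 3)
Step 2: Numerator = 48! / 45!
Step 3: Denominator = 3!
Step 4: Omega = 17296

17296


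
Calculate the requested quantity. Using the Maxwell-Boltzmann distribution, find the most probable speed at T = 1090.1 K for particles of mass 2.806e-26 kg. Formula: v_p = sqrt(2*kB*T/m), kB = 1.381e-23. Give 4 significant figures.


Step 1: Numerator = 2*kB*T = 2*1.381e-23*1090.1 = 3.011e-20
Step 2: Ratio = 3.011e-20 / 2.806e-26 = 1.073e+06
Step 3: v_p = sqrt(1.073e+06) = 1036 m/s

1036


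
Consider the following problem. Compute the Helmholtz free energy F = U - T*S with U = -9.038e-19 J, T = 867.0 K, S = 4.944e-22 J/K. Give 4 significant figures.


Step 1: T*S = 867.0 * 4.944e-22 = 4.286e-19 J
Step 2: F = U - T*S = -9.038e-19 - 4.286e-19
Step 3: F = -1.332e-18 J

-1.332e-18


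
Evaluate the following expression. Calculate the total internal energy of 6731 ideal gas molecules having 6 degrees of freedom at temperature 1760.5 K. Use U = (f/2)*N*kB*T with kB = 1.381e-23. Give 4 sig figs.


Step 1: f/2 = 6/2 = 3.0
Step 2: N*kB*T = 6731*1.381e-23*1760.5 = 1.636e-16
Step 3: U = 3.0 * 1.636e-16 = 4.909e-16 J

4.909e-16


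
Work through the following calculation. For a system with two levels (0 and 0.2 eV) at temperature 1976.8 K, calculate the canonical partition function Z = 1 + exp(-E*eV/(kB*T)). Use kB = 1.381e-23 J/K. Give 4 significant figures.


Step 1: Compute beta*E = E*eV/(kB*T) = 0.2*1.602e-19/(1.381e-23*1976.8) = 1.174
Step 2: exp(-beta*E) = exp(-1.174) = 0.3092
Step 3: Z = 1 + 0.3092 = 1.309

1.309


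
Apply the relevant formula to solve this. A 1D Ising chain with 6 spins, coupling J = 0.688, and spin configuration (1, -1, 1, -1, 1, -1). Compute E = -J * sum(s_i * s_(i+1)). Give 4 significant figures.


Step 1: Nearest-neighbor products: -1, -1, -1, -1, -1
Step 2: Sum of products = -5
Step 3: E = -0.688 * -5 = 3.44

3.44


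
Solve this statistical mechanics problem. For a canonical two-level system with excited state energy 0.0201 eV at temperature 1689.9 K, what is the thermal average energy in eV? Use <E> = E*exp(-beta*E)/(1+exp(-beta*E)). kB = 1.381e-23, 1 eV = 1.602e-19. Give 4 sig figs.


Step 1: beta*E = 0.0201*1.602e-19/(1.381e-23*1689.9) = 0.138
Step 2: exp(-beta*E) = 0.8711
Step 3: <E> = 0.0201*0.8711/(1+0.8711) = 0.009358 eV

0.009358
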